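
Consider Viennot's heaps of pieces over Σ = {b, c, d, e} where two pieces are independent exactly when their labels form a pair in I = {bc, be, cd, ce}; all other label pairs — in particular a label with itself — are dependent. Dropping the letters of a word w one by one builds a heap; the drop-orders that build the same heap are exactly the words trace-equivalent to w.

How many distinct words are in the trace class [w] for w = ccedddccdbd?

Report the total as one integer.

0(c) covers ∅
1(c) covers 0:c
2(e) covers ∅
3(d) covers 2:e
4(d) covers 3:d
5(d) covers 4:d
6(c) covers 1:c
7(c) covers 6:c
8(d) covers 5:d
9(b) covers 8:d
10(d) covers 9:b
floor of heap: 0:c, 2:e
completions by unplaced set U, small U first (add the entries for U minus each lowest piece of U):
  |U|=1: {7}:1  {10}:1
  |U|=2: {6,7}:1  {7,10}:2  {9,10}:1
  |U|=3: {1,6,7}:1  {6,7,10}:3  {7,9,10}:3  {8,9,10}:1
  |U|=4: {0,1,6,7}:1  {1,6,7,10}:4  {5,8,9,10}:1  {6,7,9,10}:6  {7,8,9,10}:4
  |U|=5: {0,1,6,7,10}:5  {1,6,7,9,10}:10  {4,5,8,9,10}:1  {5,7,8,9,10}:5  {6,7,8,9,10}:10
  |U|=6: {0,1,6,7,9,10}:15  {1,6,7,8,9,10}:20  {3,4,5,8,9,10}:1  {4,5,7,8,9,10}:6  {5,6,7,8,9,10}:15
  |U|=7: {0,1,6,7,8,9,10}:35  {1,5,6,7,8,9,10}:35  {2,3,4,5,8,9,10}:1  {3,4,5,7,8,9,10}:7  {4,5,6,7,8,9,10}:21
  |U|=8: {0,1,5,6,7,8,9,10}:70  {1,4,5,6,7,8,9,10}:56  {2,3,4,5,7,8,9,10}:8  {3,4,5,6,7,8,9,10}:28
  |U|=9: {0,1,4,5,6,7,8,9,10}:126  {1,3,4,5,6,7,8,9,10}:84  {2,3,4,5,6,7,8,9,10}:36
  start at 0(c): 120
  start at 2(e): 210
sum over floor = 330

330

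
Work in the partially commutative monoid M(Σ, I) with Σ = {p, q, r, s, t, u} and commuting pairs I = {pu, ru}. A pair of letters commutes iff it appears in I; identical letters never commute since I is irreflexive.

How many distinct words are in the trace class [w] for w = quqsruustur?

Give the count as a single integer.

0(q) covers ∅
1(u) covers 0:q
2(q) covers 1:u
3(s) covers 2:q
4(r) covers 3:s
5(u) covers 3:s
6(u) covers 5:u
7(s) covers 4:r, 6:u
8(t) covers 7:s
9(u) covers 8:t
10(r) covers 8:t
floor of heap: 0:q
completions by unplaced set U, small U first (add the entries for U minus each lowest piece of U):
  |U|=1: {9}:1  {10}:1
  |U|=2: {9,10}:2
  |U|=3: {8,9,10}:2
  |U|=4: {7,8,9,10}:2
  |U|=5: {4,7,8,9,10}:2  {6,7,8,9,10}:2
  |U|=6: {4,6,7,8,9,10}:4  {5,6,7,8,9,10}:2
  |U|=7: {4,5,6,7,8,9,10}:6
  |U|=8: {3,4,5,6,7,8,9,10}:6
  |U|=9: {2,3,4,5,6,7,8,9,10}:6
  start at 0(q): 6

6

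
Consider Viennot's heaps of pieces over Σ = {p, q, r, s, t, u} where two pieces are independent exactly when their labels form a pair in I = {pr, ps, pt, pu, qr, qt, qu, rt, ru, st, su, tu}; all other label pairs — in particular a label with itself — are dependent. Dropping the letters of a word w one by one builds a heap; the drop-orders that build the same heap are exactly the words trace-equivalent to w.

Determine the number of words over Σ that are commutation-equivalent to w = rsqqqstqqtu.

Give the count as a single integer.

495

drop 0:r onto floor
drop 1:s onto {0:r}
drop 2:q onto {1:s}
drop 3:q onto {2:q}
drop 4:q onto {3:q}
drop 5:s onto {4:q}
drop 6:t onto floor
drop 7:q onto {5:s}
drop 8:q onto {7:q}
drop 9:t onto {6:t}
drop 10:u onto floor
ground layer = {0:r, 6:t, 10:u}
drop-orders for the pieces not yet dropped (sum over which currently-grounded one goes next):
  1 to go: {8} 1  {9} 1  {10} 1
  2 to go: {6,9} 1  {7,8} 1  {8,9} 2  {8,10} 2  {9,10} 2
  3 to go: {5,7,8} 1  {6,8,9} 3  {6,9,10} 3  {7,8,9} 3  {7,8,10} 3  {8,9,10} 6
  4 to go: {4,5,7,8} 1  {5,7,8,9} 4  {5,7,8,10} 4  {6,7,8,9} 6  {6,8,9,10} 12  {7,8,9,10} 12
  5 to go: {3,4,5,7,8} 1  {4,5,7,8,9} 5  {4,5,7,8,10} 5  {5,6,7,8,9} 10  {5,7,8,9,10} 20  {6,7,8,9,10} 30
  6 to go: {2,3,4,5,7,8} 1  {3,4,5,7,8,9} 6  {3,4,5,7,8,10} 6  {4,5,6,7,8,9} 15  {4,5,7,8,9,10} 30  {5,6,7,8,9,10} 60
  7 to go: {1,2,3,4,5,7,8} 1  {2,3,4,5,7,8,9} 7  {2,3,4,5,7,8,10} 7  {3,4,5,6,7,8,9} 21  {3,4,5,7,8,9,10} 42  {4,5,6,7,8,9,10} 105
  8 to go: {0,1,2,3,4,5,7,8} 1  {1,2,3,4,5,7,8,9} 8  {1,2,3,4,5,7,8,10} 8  {2,3,4,5,6,7,8,9} 28  {2,3,4,5,7,8,9,10} 56  {3,4,5,6,7,8,9,10} 168
  9 to go: {0,1,2,3,4,5,7,8,9} 9  {0,1,2,3,4,5,7,8,10} 9  {1,2,3,4,5,6,7,8,9} 36  {1,2,3,4,5,7,8,9,10} 72  {2,3,4,5,6,7,8,9,10} 252
  if 0:r drops first: 360 orders
  if 6:t drops first: 90 orders
  if 10:u drops first: 45 orders
heap linearizations: 495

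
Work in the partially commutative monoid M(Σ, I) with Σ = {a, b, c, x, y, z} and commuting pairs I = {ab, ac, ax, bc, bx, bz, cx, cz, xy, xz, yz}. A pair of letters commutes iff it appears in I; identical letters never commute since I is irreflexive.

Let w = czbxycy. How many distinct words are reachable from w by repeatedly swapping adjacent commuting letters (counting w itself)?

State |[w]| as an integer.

#0=c has no predecessor
#1=z has no predecessor
#2=b has no predecessor
#3=x has no predecessor
#4=y depends on [0:c, 2:b]
#5=c depends on [4:y]
#6=y depends on [5:c]
sources: [0:c, 1:z, 2:b, 3:x]
N(rest) = Σ N(rest − s) over sources s of rest; N(one piece) = 1:
  size 1 → [1]=1  [3]=1  [6]=1
  size 2 → [1,3]=2  [1,6]=2  [3,6]=2  [5,6]=1
  size 3 → [1,3,6]=6  [1,5,6]=3  [3,5,6]=3  [4,5,6]=1
  size 4 → [0,4,5,6]=1  [1,3,5,6]=12  [1,4,5,6]=4  [2,4,5,6]=1  [3,4,5,6]=4
  size 5 → [0,1,4,5,6]=5  [0,2,4,5,6]=2  [0,3,4,5,6]=5  [1,2,4,5,6]=5  [1,3,4,5,6]=20  [2,3,4,5,6]=5
  first=0(c) contributes 30
  first=1(z) contributes 12
  first=2(b) contributes 30
  first=3(x) contributes 12
|[w]| = 84

84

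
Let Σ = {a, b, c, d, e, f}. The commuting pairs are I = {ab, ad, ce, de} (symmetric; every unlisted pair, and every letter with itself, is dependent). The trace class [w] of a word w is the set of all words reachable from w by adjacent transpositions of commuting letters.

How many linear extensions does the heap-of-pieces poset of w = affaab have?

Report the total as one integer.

3

drop 0:a onto floor
drop 1:f onto {0:a}
drop 2:f onto {1:f}
drop 3:a onto {2:f}
drop 4:a onto {3:a}
drop 5:b onto {2:f}
ground layer = {0:a}
drop-orders for the pieces not yet dropped (sum over which currently-grounded one goes next):
  1 to go: {4} 1  {5} 1
  2 to go: {3,4} 1  {4,5} 2
  3 to go: {3,4,5} 3
  4 to go: {2,3,4,5} 3
  if 0:a drops first: 3 orders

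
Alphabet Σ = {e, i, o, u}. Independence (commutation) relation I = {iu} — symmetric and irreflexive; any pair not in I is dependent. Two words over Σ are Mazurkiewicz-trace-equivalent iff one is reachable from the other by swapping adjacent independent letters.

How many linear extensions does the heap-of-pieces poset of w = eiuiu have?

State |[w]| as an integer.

6

#0=e has no predecessor
#1=i depends on [0:e]
#2=u depends on [0:e]
#3=i depends on [1:i]
#4=u depends on [2:u]
sources: [0:e]
N(rest) = Σ N(rest − s) over sources s of rest; N(one piece) = 1:
  size 1 → [3]=1  [4]=1
  size 2 → [1,3]=1  [2,4]=1  [3,4]=2
  size 3 → [1,3,4]=3  [2,3,4]=3
  first=0(e) contributes 6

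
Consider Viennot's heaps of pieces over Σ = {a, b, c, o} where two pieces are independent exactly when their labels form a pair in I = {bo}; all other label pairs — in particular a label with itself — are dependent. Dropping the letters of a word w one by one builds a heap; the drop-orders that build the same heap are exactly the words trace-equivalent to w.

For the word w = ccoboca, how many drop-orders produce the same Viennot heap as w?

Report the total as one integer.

3

0(c) covers ∅
1(c) covers 0:c
2(o) covers 1:c
3(b) covers 1:c
4(o) covers 2:o
5(c) covers 3:b, 4:o
6(a) covers 5:c
floor of heap: 0:c
completions by unplaced set U, small U first (add the entries for U minus each lowest piece of U):
  |U|=1: {6}:1
  |U|=2: {5,6}:1
  |U|=3: {3,5,6}:1  {4,5,6}:1
  |U|=4: {2,4,5,6}:1  {3,4,5,6}:2
  |U|=5: {2,3,4,5,6}:3
  start at 0(c): 3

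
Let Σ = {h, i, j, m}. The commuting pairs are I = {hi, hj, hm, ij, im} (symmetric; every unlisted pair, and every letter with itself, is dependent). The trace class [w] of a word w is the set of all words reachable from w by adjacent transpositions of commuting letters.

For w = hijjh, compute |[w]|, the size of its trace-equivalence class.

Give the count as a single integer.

0(h) covers ∅
1(i) covers ∅
2(j) covers ∅
3(j) covers 2:j
4(h) covers 0:h
floor of heap: 0:h, 1:i, 2:j
completions by unplaced set U, small U first (add the entries for U minus each lowest piece of U):
  |U|=1: {1}:1  {3}:1  {4}:1
  |U|=2: {0,4}:1  {1,3}:2  {1,4}:2  {2,3}:1  {3,4}:2
  |U|=3: {0,1,4}:3  {0,3,4}:3  {1,2,3}:3  {1,3,4}:6  {2,3,4}:3
  start at 0(h): 12
  start at 1(i): 6
  start at 2(j): 12
sum over floor = 30

30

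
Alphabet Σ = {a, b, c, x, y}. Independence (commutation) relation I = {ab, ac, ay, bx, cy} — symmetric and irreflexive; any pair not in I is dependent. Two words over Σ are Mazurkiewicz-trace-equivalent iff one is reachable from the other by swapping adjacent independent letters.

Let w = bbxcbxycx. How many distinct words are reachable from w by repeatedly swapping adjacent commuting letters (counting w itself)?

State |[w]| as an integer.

12

drop 0:b onto floor
drop 1:b onto {0:b}
drop 2:x onto floor
drop 3:c onto {1:b, 2:x}
drop 4:b onto {3:c}
drop 5:x onto {3:c}
drop 6:y onto {4:b, 5:x}
drop 7:c onto {4:b, 5:x}
drop 8:x onto {6:y, 7:c}
ground layer = {0:b, 2:x}
drop-orders for the pieces not yet dropped (sum over which currently-grounded one goes next):
  1 to go: {8} 1
  2 to go: {6,8} 1  {7,8} 1
  3 to go: {6,7,8} 2
  4 to go: {4,6,7,8} 2  {5,6,7,8} 2
  5 to go: {4,5,6,7,8} 4
  6 to go: {3,4,5,6,7,8} 4
  7 to go: {1,3,4,5,6,7,8} 4  {2,3,4,5,6,7,8} 4
  if 0:b drops first: 8 orders
  if 2:x drops first: 4 orders
heap linearizations: 12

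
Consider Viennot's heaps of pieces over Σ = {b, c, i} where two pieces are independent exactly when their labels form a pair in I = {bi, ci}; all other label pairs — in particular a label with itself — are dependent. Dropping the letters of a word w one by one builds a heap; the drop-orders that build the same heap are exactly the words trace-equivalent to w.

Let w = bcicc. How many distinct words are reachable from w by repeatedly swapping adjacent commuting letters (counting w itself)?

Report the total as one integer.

#0=b has no predecessor
#1=c depends on [0:b]
#2=i has no predecessor
#3=c depends on [1:c]
#4=c depends on [3:c]
sources: [0:b, 2:i]
N(rest) = Σ N(rest − s) over sources s of rest; N(one piece) = 1:
  size 1 → [2]=1  [4]=1
  size 2 → [2,4]=2  [3,4]=1
  size 3 → [1,3,4]=1  [2,3,4]=3
  first=0(b) contributes 4
  first=2(i) contributes 1
|[w]| = 5

5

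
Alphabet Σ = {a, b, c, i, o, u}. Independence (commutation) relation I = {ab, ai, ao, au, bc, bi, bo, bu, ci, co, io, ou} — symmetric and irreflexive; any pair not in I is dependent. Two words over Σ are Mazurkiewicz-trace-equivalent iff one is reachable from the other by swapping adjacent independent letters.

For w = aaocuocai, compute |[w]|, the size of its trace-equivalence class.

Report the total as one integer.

piece 0:a — minimal
piece 1:a rests on {0:a}
piece 2:o — minimal
piece 3:c rests on {1:a}
piece 4:u rests on {3:c}
piece 5:o rests on {2:o}
piece 6:c rests on {4:u}
piece 7:a rests on {6:c}
piece 8:i rests on {4:u}
minimal pieces: {0:a, 2:o}
ways to finish when only these pieces remain (= sum over removing one remaining piece with nothing left below it):
  1 left: {5}→1  {7}→1  {8}→1
  2 left: {2,5}→1  {5,7}→2  {5,8}→2  {6,7}→1  {7,8}→2
  3 left: {2,5,7}→3  {2,5,8}→3  {5,6,7}→3  {5,7,8}→6  {6,7,8}→3
  4 left: {2,5,6,7}→6  {2,5,7,8}→12  {4,6,7,8}→3  {5,6,7,8}→12
  5 left: {2,5,6,7,8}→30  {3,4,6,7,8}→3  {4,5,6,7,8}→15
  6 left: {1,3,4,6,7,8}→3  {2,4,5,6,7,8}→45  {3,4,5,6,7,8}→18
  7 left: {0,1,3,4,6,7,8}→3  {1,3,4,5,6,7,8}→21  {2,3,4,5,6,7,8}→63
  placing 0:a first → 84 extensions
  placing 2:o first → 24 extensions
total linear extensions = 108

108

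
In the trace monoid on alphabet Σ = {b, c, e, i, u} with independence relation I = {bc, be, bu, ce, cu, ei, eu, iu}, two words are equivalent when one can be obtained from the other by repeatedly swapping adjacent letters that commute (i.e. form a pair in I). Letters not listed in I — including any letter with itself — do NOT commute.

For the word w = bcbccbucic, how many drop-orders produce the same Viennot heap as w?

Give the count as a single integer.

350

drop 0:b onto floor
drop 1:c onto floor
drop 2:b onto {0:b}
drop 3:c onto {1:c}
drop 4:c onto {3:c}
drop 5:b onto {2:b}
drop 6:u onto floor
drop 7:c onto {4:c}
drop 8:i onto {5:b, 7:c}
drop 9:c onto {8:i}
ground layer = {0:b, 1:c, 6:u}
drop-orders for the pieces not yet dropped (sum over which currently-grounded one goes next):
  1 to go: {6} 1  {9} 1
  2 to go: {6,9} 2  {8,9} 1
  3 to go: {5,8,9} 1  {6,8,9} 3  {7,8,9} 1
  4 to go: {2,5,8,9} 1  {4,7,8,9} 1  {5,6,8,9} 4  {5,7,8,9} 2  {6,7,8,9} 4
  5 to go: {0,2,5,8,9} 1  {2,5,6,8,9} 5  {2,5,7,8,9} 3  {3,4,7,8,9} 1  {4,5,7,8,9} 3  {4,6,7,8,9} 5  {5,6,7,8,9} 10
  6 to go: {0,2,5,6,8,9} 6  {0,2,5,7,8,9} 4  {1,3,4,7,8,9} 1  {2,4,5,7,8,9} 6  {2,5,6,7,8,9} 18  {3,4,5,7,8,9} 4  {3,4,6,7,8,9} 6  {4,5,6,7,8,9} 18
  7 to go: {0,2,4,5,7,8,9} 10  {0,2,5,6,7,8,9} 28  {1,3,4,5,7,8,9} 5  {1,3,4,6,7,8,9} 7  {2,3,4,5,7,8,9} 10  {2,4,5,6,7,8,9} 42  {3,4,5,6,7,8,9} 28
  8 to go: {0,2,3,4,5,7,8,9} 20  {0,2,4,5,6,7,8,9} 80  {1,2,3,4,5,7,8,9} 15  {1,3,4,5,6,7,8,9} 40  {2,3,4,5,6,7,8,9} 80
  if 0:b drops first: 135 orders
  if 1:c drops first: 180 orders
  if 6:u drops first: 35 orders
heap linearizations: 350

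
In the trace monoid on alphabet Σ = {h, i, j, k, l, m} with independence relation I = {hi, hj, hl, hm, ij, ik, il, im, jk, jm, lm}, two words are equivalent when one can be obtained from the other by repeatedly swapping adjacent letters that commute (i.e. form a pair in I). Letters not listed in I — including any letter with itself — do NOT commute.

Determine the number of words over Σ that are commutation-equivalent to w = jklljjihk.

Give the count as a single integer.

piece 0:j — minimal
piece 1:k — minimal
piece 2:l rests on {0:j, 1:k}
piece 3:l rests on {2:l}
piece 4:j rests on {3:l}
piece 5:j rests on {4:j}
piece 6:i — minimal
piece 7:h rests on {1:k}
piece 8:k rests on {3:l, 7:h}
minimal pieces: {0:j, 1:k, 6:i}
ways to finish when only these pieces remain (= sum over removing one remaining piece with nothing left below it):
  1 left: {5}→1  {6}→1  {8}→1
  2 left: {4,5}→1  {5,6}→2  {5,8}→2  {6,8}→2  {7,8}→1
  3 left: {4,5,6}→3  {4,5,8}→3  {5,6,8}→6  {5,7,8}→3  {6,7,8}→3
  4 left: {3,4,5,8}→3  {4,5,6,8}→12  {4,5,7,8}→6  {5,6,7,8}→12
  5 left: {2,3,4,5,8}→3  {3,4,5,6,8}→15  {3,4,5,7,8}→9  {4,5,6,7,8}→30
  6 left: {0,2,3,4,5,8}→3  {2,3,4,5,6,8}→18  {2,3,4,5,7,8}→12  {3,4,5,6,7,8}→54
  7 left: {0,2,3,4,5,6,8}→21  {0,2,3,4,5,7,8}→15  {1,2,3,4,5,7,8}→12  {2,3,4,5,6,7,8}→84
  placing 0:j first → 96 extensions
  placing 1:k first → 120 extensions
  placing 6:i first → 27 extensions
total linear extensions = 243

243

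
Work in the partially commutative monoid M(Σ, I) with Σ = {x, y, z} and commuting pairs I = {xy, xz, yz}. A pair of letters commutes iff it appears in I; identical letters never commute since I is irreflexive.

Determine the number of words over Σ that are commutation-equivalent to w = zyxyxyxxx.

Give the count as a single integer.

504

drop 0:z onto floor
drop 1:y onto floor
drop 2:x onto floor
drop 3:y onto {1:y}
drop 4:x onto {2:x}
drop 5:y onto {3:y}
drop 6:x onto {4:x}
drop 7:x onto {6:x}
drop 8:x onto {7:x}
ground layer = {0:z, 1:y, 2:x}
drop-orders for the pieces not yet dropped (sum over which currently-grounded one goes next):
  1 to go: {0} 1  {5} 1  {8} 1
  2 to go: {0,5} 2  {0,8} 2  {3,5} 1  {5,8} 2  {7,8} 1
  3 to go: {0,3,5} 3  {0,5,8} 6  {0,7,8} 3  {1,3,5} 1  {3,5,8} 3  {5,7,8} 3  {6,7,8} 1
  4 to go: {0,1,3,5} 4  {0,3,5,8} 12  {0,5,7,8} 12  {0,6,7,8} 4  {1,3,5,8} 4  {3,5,7,8} 6  {4,6,7,8} 1  {5,6,7,8} 4
  5 to go: {0,1,3,5,8} 20  {0,3,5,7,8} 30  {0,4,6,7,8} 5  {0,5,6,7,8} 20  {1,3,5,7,8} 10  {2,4,6,7,8} 1  {3,5,6,7,8} 10  {4,5,6,7,8} 5
  6 to go: {0,1,3,5,7,8} 60  {0,2,4,6,7,8} 6  {0,3,5,6,7,8} 60  {0,4,5,6,7,8} 30  {1,3,5,6,7,8} 20  {2,4,5,6,7,8} 6  {3,4,5,6,7,8} 15
  7 to go: {0,1,3,5,6,7,8} 140  {0,2,4,5,6,7,8} 42  {0,3,4,5,6,7,8} 105  {1,3,4,5,6,7,8} 35  {2,3,4,5,6,7,8} 21
  if 0:z drops first: 56 orders
  if 1:y drops first: 168 orders
  if 2:x drops first: 280 orders
heap linearizations: 504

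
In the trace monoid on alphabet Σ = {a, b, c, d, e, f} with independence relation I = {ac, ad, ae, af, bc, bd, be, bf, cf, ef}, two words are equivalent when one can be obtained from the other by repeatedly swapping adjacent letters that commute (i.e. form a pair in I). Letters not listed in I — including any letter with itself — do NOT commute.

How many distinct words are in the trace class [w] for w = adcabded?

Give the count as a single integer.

56

0(a) covers ∅
1(d) covers ∅
2(c) covers 1:d
3(a) covers 0:a
4(b) covers 3:a
5(d) covers 2:c
6(e) covers 5:d
7(d) covers 6:e
floor of heap: 0:a, 1:d
completions by unplaced set U, small U first (add the entries for U minus each lowest piece of U):
  |U|=1: {4}:1  {7}:1
  |U|=2: {3,4}:1  {4,7}:2  {6,7}:1
  |U|=3: {0,3,4}:1  {3,4,7}:3  {4,6,7}:3  {5,6,7}:1
  |U|=4: {0,3,4,7}:4  {2,5,6,7}:1  {3,4,6,7}:6  {4,5,6,7}:4
  |U|=5: {0,3,4,6,7}:10  {1,2,5,6,7}:1  {2,4,5,6,7}:5  {3,4,5,6,7}:10
  |U|=6: {0,3,4,5,6,7}:20  {1,2,4,5,6,7}:6  {2,3,4,5,6,7}:15
  start at 0(a): 21
  start at 1(d): 35
sum over floor = 56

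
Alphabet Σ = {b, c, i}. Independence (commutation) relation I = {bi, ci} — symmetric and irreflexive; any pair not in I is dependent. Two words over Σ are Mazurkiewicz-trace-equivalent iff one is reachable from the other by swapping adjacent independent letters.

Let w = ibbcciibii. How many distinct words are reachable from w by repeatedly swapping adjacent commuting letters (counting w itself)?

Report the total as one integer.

#0=i has no predecessor
#1=b has no predecessor
#2=b depends on [1:b]
#3=c depends on [2:b]
#4=c depends on [3:c]
#5=i depends on [0:i]
#6=i depends on [5:i]
#7=b depends on [4:c]
#8=i depends on [6:i]
#9=i depends on [8:i]
sources: [0:i, 1:b]
N(rest) = Σ N(rest − s) over sources s of rest; N(one piece) = 1:
  size 1 → [7]=1  [9]=1
  size 2 → [4,7]=1  [7,9]=2  [8,9]=1
  size 3 → [3,4,7]=1  [4,7,9]=3  [6,8,9]=1  [7,8,9]=3
  size 4 → [2,3,4,7]=1  [3,4,7,9]=4  [4,7,8,9]=6  [5,6,8,9]=1  [6,7,8,9]=4
  size 5 → [0,5,6,8,9]=1  [1,2,3,4,7]=1  [2,3,4,7,9]=5  [3,4,7,8,9]=10  [4,6,7,8,9]=10  [5,6,7,8,9]=5
  size 6 → [0,5,6,7,8,9]=6  [1,2,3,4,7,9]=6  [2,3,4,7,8,9]=15  [3,4,6,7,8,9]=20  [4,5,6,7,8,9]=15
  size 7 → [0,4,5,6,7,8,9]=21  [1,2,3,4,7,8,9]=21  [2,3,4,6,7,8,9]=35  [3,4,5,6,7,8,9]=35
  size 8 → [0,3,4,5,6,7,8,9]=56  [1,2,3,4,6,7,8,9]=56  [2,3,4,5,6,7,8,9]=70
  first=0(i) contributes 126
  first=1(b) contributes 126
|[w]| = 252

252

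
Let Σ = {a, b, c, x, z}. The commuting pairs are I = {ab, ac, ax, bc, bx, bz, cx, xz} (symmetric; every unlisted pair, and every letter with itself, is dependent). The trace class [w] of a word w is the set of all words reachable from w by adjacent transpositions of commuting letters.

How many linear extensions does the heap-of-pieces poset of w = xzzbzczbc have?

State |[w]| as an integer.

drop 0:x onto floor
drop 1:z onto floor
drop 2:z onto {1:z}
drop 3:b onto floor
drop 4:z onto {2:z}
drop 5:c onto {4:z}
drop 6:z onto {5:c}
drop 7:b onto {3:b}
drop 8:c onto {6:z}
ground layer = {0:x, 1:z, 3:b}
drop-orders for the pieces not yet dropped (sum over which currently-grounded one goes next):
  1 to go: {0} 1  {7} 1  {8} 1
  2 to go: {0,7} 2  {0,8} 2  {3,7} 1  {6,8} 1  {7,8} 2
  3 to go: {0,3,7} 3  {0,6,8} 3  {0,7,8} 6  {3,7,8} 3  {5,6,8} 1  {6,7,8} 3
  4 to go: {0,3,7,8} 12  {0,5,6,8} 4  {0,6,7,8} 12  {3,6,7,8} 6  {4,5,6,8} 1  {5,6,7,8} 4
  5 to go: {0,3,6,7,8} 30  {0,4,5,6,8} 5  {0,5,6,7,8} 20  {2,4,5,6,8} 1  {3,5,6,7,8} 10  {4,5,6,7,8} 5
  6 to go: {0,2,4,5,6,8} 6  {0,3,5,6,7,8} 60  {0,4,5,6,7,8} 30  {1,2,4,5,6,8} 1  {2,4,5,6,7,8} 6  {3,4,5,6,7,8} 15
  7 to go: {0,1,2,4,5,6,8} 7  {0,2,4,5,6,7,8} 42  {0,3,4,5,6,7,8} 105  {1,2,4,5,6,7,8} 7  {2,3,4,5,6,7,8} 21
  if 0:x drops first: 28 orders
  if 1:z drops first: 168 orders
  if 3:b drops first: 56 orders
heap linearizations: 252

252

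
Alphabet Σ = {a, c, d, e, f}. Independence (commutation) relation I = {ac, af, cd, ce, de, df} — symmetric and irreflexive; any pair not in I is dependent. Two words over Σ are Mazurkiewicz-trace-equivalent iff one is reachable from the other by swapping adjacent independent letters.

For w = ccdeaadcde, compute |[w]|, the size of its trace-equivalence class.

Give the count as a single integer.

720

#0=c has no predecessor
#1=c depends on [0:c]
#2=d has no predecessor
#3=e has no predecessor
#4=a depends on [2:d, 3:e]
#5=a depends on [4:a]
#6=d depends on [5:a]
#7=c depends on [1:c]
#8=d depends on [6:d]
#9=e depends on [5:a]
sources: [0:c, 2:d, 3:e]
N(rest) = Σ N(rest − s) over sources s of rest; N(one piece) = 1:
  size 1 → [7]=1  [8]=1  [9]=1
  size 2 → [1,7]=1  [6,8]=1  [7,8]=2  [7,9]=2  [8,9]=2
  size 3 → [0,1,7]=1  [1,7,8]=3  [1,7,9]=3  [6,7,8]=3  [6,8,9]=3  [7,8,9]=6
  size 4 → [0,1,7,8]=4  [0,1,7,9]=4  [1,6,7,8]=6  [1,7,8,9]=12  [5,6,8,9]=3  [6,7,8,9]=12
  size 5 → [0,1,6,7,8]=10  [0,1,7,8,9]=20  [1,6,7,8,9]=30  [4,5,6,8,9]=3  [5,6,7,8,9]=15
  size 6 → [0,1,6,7,8,9]=60  [1,5,6,7,8,9]=45  [2,4,5,6,8,9]=3  [3,4,5,6,8,9]=3  [4,5,6,7,8,9]=18
  size 7 → [0,1,5,6,7,8,9]=105  [1,4,5,6,7,8,9]=63  [2,3,4,5,6,8,9]=6  [2,4,5,6,7,8,9]=21  [3,4,5,6,7,8,9]=21
  size 8 → [0,1,4,5,6,7,8,9]=168  [1,2,4,5,6,7,8,9]=84  [1,3,4,5,6,7,8,9]=84  [2,3,4,5,6,7,8,9]=48
  first=0(c) contributes 216
  first=2(d) contributes 252
  first=3(e) contributes 252
|[w]| = 720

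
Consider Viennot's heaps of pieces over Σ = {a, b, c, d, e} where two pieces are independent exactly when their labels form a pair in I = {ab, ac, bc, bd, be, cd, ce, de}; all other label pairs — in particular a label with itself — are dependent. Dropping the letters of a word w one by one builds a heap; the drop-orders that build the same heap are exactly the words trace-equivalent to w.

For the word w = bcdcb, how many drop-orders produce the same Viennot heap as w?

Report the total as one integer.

0(b) covers ∅
1(c) covers ∅
2(d) covers ∅
3(c) covers 1:c
4(b) covers 0:b
floor of heap: 0:b, 1:c, 2:d
completions by unplaced set U, small U first (add the entries for U minus each lowest piece of U):
  |U|=1: {2}:1  {3}:1  {4}:1
  |U|=2: {0,4}:1  {1,3}:1  {2,3}:2  {2,4}:2  {3,4}:2
  |U|=3: {0,2,4}:3  {0,3,4}:3  {1,2,3}:3  {1,3,4}:3  {2,3,4}:6
  start at 0(b): 12
  start at 1(c): 12
  start at 2(d): 6
sum over floor = 30

30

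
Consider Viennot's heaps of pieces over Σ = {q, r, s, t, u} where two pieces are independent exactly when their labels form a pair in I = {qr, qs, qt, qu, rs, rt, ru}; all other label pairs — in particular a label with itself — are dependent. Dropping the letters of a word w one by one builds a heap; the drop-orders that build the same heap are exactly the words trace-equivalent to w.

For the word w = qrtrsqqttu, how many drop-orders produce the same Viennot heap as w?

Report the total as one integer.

0(q) covers ∅
1(r) covers ∅
2(t) covers ∅
3(r) covers 1:r
4(s) covers 2:t
5(q) covers 0:q
6(q) covers 5:q
7(t) covers 4:s
8(t) covers 7:t
9(u) covers 8:t
floor of heap: 0:q, 1:r, 2:t
completions by unplaced set U, small U first (add the entries for U minus each lowest piece of U):
  |U|=1: {3}:1  {6}:1  {9}:1
  |U|=2: {1,3}:1  {3,6}:2  {3,9}:2  {5,6}:1  {6,9}:2  {8,9}:1
  |U|=3: {0,5,6}:1  {1,3,6}:3  {1,3,9}:3  {3,5,6}:3  {3,6,9}:6  {3,8,9}:3  {5,6,9}:3  {6,8,9}:3  {7,8,9}:1
  |U|=4: {0,3,5,6}:4  {0,5,6,9}:4  {1,3,5,6}:6  {1,3,6,9}:12  {1,3,8,9}:6  {3,5,6,9}:12  {3,6,8,9}:12  {3,7,8,9}:4  {4,7,8,9}:1  {5,6,8,9}:6  {6,7,8,9}:4
  |U|=5: {0,1,3,5,6}:10  {0,3,5,6,9}:20  {0,5,6,8,9}:10  {1,3,5,6,9}:30  {1,3,6,8,9}:30  {1,3,7,8,9}:10  {2,4,7,8,9}:1  {3,4,7,8,9}:5  {3,5,6,8,9}:30  {3,6,7,8,9}:20  {4,6,7,8,9}:5  {5,6,7,8,9}:10
  |U|=6: {0,1,3,5,6,9}:60  {0,3,5,6,8,9}:60  {0,5,6,7,8,9}:20  {1,3,4,7,8,9}:15  {1,3,5,6,8,9}:90  {1,3,6,7,8,9}:60  {2,3,4,7,8,9}:6  {2,4,6,7,8,9}:6  {3,4,6,7,8,9}:30  {3,5,6,7,8,9}:60  {4,5,6,7,8,9}:15
  |U|=7: {0,1,3,5,6,8,9}:210  {0,3,5,6,7,8,9}:140  {0,4,5,6,7,8,9}:35  {1,2,3,4,7,8,9}:21  {1,3,4,6,7,8,9}:105  {1,3,5,6,7,8,9}:210  {2,3,4,6,7,8,9}:42  {2,4,5,6,7,8,9}:21  {3,4,5,6,7,8,9}:105
  |U|=8: {0,1,3,5,6,7,8,9}:560  {0,2,4,5,6,7,8,9}:56  {0,3,4,5,6,7,8,9}:280  {1,2,3,4,6,7,8,9}:168  {1,3,4,5,6,7,8,9}:420  {2,3,4,5,6,7,8,9}:168
  start at 0(q): 756
  start at 1(r): 504
  start at 2(t): 1260
sum over floor = 2520

2520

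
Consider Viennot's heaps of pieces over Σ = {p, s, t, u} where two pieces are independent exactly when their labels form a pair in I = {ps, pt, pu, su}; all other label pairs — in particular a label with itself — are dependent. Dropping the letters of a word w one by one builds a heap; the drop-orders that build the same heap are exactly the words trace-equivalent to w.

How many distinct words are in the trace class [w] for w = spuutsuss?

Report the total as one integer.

108

#0=s has no predecessor
#1=p has no predecessor
#2=u has no predecessor
#3=u depends on [2:u]
#4=t depends on [0:s, 3:u]
#5=s depends on [4:t]
#6=u depends on [4:t]
#7=s depends on [5:s]
#8=s depends on [7:s]
sources: [0:s, 1:p, 2:u]
N(rest) = Σ N(rest − s) over sources s of rest; N(one piece) = 1:
  size 1 → [1]=1  [6]=1  [8]=1
  size 2 → [1,6]=2  [1,8]=2  [6,8]=2  [7,8]=1
  size 3 → [1,6,8]=6  [1,7,8]=3  [5,7,8]=1  [6,7,8]=3
  size 4 → [1,5,7,8]=4  [1,6,7,8]=12  [5,6,7,8]=4
  size 5 → [1,5,6,7,8]=20  [4,5,6,7,8]=4
  size 6 → [0,4,5,6,7,8]=4  [1,4,5,6,7,8]=24  [3,4,5,6,7,8]=4
  size 7 → [0,1,4,5,6,7,8]=28  [0,3,4,5,6,7,8]=8  [1,3,4,5,6,7,8]=28  [2,3,4,5,6,7,8]=4
  first=0(s) contributes 32
  first=1(p) contributes 12
  first=2(u) contributes 64
|[w]| = 108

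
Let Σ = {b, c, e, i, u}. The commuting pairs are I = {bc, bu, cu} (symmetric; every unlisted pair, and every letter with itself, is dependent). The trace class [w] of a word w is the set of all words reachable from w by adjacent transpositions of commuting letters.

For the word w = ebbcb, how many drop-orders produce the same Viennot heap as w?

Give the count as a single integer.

4

drop 0:e onto floor
drop 1:b onto {0:e}
drop 2:b onto {1:b}
drop 3:c onto {0:e}
drop 4:b onto {2:b}
ground layer = {0:e}
drop-orders for the pieces not yet dropped (sum over which currently-grounded one goes next):
  1 to go: {3} 1  {4} 1
  2 to go: {2,4} 1  {3,4} 2
  3 to go: {1,2,4} 1  {2,3,4} 3
  if 0:e drops first: 4 orders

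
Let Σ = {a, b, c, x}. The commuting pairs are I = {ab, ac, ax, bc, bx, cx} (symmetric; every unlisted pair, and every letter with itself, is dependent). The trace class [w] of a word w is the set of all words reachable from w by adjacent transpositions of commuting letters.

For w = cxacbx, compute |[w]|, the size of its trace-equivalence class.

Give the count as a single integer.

180

#0=c has no predecessor
#1=x has no predecessor
#2=a has no predecessor
#3=c depends on [0:c]
#4=b has no predecessor
#5=x depends on [1:x]
sources: [0:c, 1:x, 2:a, 4:b]
N(rest) = Σ N(rest − s) over sources s of rest; N(one piece) = 1:
  size 1 → [2]=1  [3]=1  [4]=1  [5]=1
  size 2 → [0,3]=1  [1,5]=1  [2,3]=2  [2,4]=2  [2,5]=2  [3,4]=2  [3,5]=2  [4,5]=2
  size 3 → [0,2,3]=3  [0,3,4]=3  [0,3,5]=3  [1,2,5]=3  [1,3,5]=3  [1,4,5]=3  [2,3,4]=6  [2,3,5]=6  [2,4,5]=6  [3,4,5]=6
  size 4 → [0,1,3,5]=6  [0,2,3,4]=12  [0,2,3,5]=12  [0,3,4,5]=12  [1,2,3,5]=12  [1,2,4,5]=12  [1,3,4,5]=12  [2,3,4,5]=24
  first=0(c) contributes 60
  first=1(x) contributes 60
  first=2(a) contributes 30
  first=4(b) contributes 30
|[w]| = 180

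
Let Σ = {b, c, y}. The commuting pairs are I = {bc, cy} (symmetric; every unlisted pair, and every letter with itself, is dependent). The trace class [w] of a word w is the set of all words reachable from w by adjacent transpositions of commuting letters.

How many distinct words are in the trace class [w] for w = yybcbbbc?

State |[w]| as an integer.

28

piece 0:y — minimal
piece 1:y rests on {0:y}
piece 2:b rests on {1:y}
piece 3:c — minimal
piece 4:b rests on {2:b}
piece 5:b rests on {4:b}
piece 6:b rests on {5:b}
piece 7:c rests on {3:c}
minimal pieces: {0:y, 3:c}
ways to finish when only these pieces remain (= sum over removing one remaining piece with nothing left below it):
  1 left: {6}→1  {7}→1
  2 left: {3,7}→1  {5,6}→1  {6,7}→2
  3 left: {3,6,7}→3  {4,5,6}→1  {5,6,7}→3
  4 left: {2,4,5,6}→1  {3,5,6,7}→6  {4,5,6,7}→4
  5 left: {1,2,4,5,6}→1  {2,4,5,6,7}→5  {3,4,5,6,7}→10
  6 left: {0,1,2,4,5,6}→1  {1,2,4,5,6,7}→6  {2,3,4,5,6,7}→15
  placing 0:y first → 21 extensions
  placing 3:c first → 7 extensions
total linear extensions = 28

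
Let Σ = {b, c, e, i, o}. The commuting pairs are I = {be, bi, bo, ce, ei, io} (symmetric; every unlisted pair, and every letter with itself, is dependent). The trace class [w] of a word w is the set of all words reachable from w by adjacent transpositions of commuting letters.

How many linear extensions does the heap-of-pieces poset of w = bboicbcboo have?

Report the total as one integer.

36

drop 0:b onto floor
drop 1:b onto {0:b}
drop 2:o onto floor
drop 3:i onto floor
drop 4:c onto {1:b, 2:o, 3:i}
drop 5:b onto {4:c}
drop 6:c onto {5:b}
drop 7:b onto {6:c}
drop 8:o onto {6:c}
drop 9:o onto {8:o}
ground layer = {0:b, 2:o, 3:i}
drop-orders for the pieces not yet dropped (sum over which currently-grounded one goes next):
  1 to go: {7} 1  {9} 1
  2 to go: {7,9} 2  {8,9} 1
  3 to go: {7,8,9} 3
  4 to go: {6,7,8,9} 3
  5 to go: {5,6,7,8,9} 3
  6 to go: {4,5,6,7,8,9} 3
  7 to go: {1,4,5,6,7,8,9} 3  {2,4,5,6,7,8,9} 3  {3,4,5,6,7,8,9} 3
  8 to go: {0,1,4,5,6,7,8,9} 3  {1,2,4,5,6,7,8,9} 6  {1,3,4,5,6,7,8,9} 6  {2,3,4,5,6,7,8,9} 6
  if 0:b drops first: 18 orders
  if 2:o drops first: 9 orders
  if 3:i drops first: 9 orders
heap linearizations: 36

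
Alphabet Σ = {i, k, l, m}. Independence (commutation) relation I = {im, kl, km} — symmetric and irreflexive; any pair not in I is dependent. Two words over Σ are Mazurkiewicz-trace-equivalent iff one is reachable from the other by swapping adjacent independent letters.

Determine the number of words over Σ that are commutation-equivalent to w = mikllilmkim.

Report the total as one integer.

0(m) covers ∅
1(i) covers ∅
2(k) covers 1:i
3(l) covers 0:m, 1:i
4(l) covers 3:l
5(i) covers 2:k, 4:l
6(l) covers 5:i
7(m) covers 6:l
8(k) covers 5:i
9(i) covers 6:l, 8:k
10(m) covers 7:m
floor of heap: 0:m, 1:i
completions by unplaced set U, small U first (add the entries for U minus each lowest piece of U):
  |U|=1: {9}:1  {10}:1
  |U|=2: {7,10}:1  {8,9}:1  {9,10}:2
  |U|=3: {7,9,10}:3  {8,9,10}:3
  |U|=4: {6,7,9,10}:3  {7,8,9,10}:6
  |U|=5: {6,7,8,9,10}:9
  |U|=6: {5,6,7,8,9,10}:9
  |U|=7: {2,5,6,7,8,9,10}:9  {4,5,6,7,8,9,10}:9
  |U|=8: {2,4,5,6,7,8,9,10}:18  {3,4,5,6,7,8,9,10}:9
  |U|=9: {0,3,4,5,6,7,8,9,10}:9  {2,3,4,5,6,7,8,9,10}:27
  start at 0(m): 27
  start at 1(i): 36
sum over floor = 63

63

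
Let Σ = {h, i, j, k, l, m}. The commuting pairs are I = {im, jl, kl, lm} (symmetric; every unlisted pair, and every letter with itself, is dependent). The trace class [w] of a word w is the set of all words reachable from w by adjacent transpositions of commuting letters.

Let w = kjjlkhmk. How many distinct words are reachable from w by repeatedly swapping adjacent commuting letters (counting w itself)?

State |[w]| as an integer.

5

0(k) covers ∅
1(j) covers 0:k
2(j) covers 1:j
3(l) covers ∅
4(k) covers 2:j
5(h) covers 3:l, 4:k
6(m) covers 5:h
7(k) covers 6:m
floor of heap: 0:k, 3:l
completions by unplaced set U, small U first (add the entries for U minus each lowest piece of U):
  |U|=1: {7}:1
  |U|=2: {6,7}:1
  |U|=3: {5,6,7}:1
  |U|=4: {3,5,6,7}:1  {4,5,6,7}:1
  |U|=5: {2,4,5,6,7}:1  {3,4,5,6,7}:2
  |U|=6: {1,2,4,5,6,7}:1  {2,3,4,5,6,7}:3
  start at 0(k): 4
  start at 3(l): 1
sum over floor = 5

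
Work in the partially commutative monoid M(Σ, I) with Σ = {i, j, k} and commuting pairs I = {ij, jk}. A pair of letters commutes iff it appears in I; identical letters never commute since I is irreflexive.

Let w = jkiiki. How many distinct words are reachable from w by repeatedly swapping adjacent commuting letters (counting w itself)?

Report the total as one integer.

6

#0=j has no predecessor
#1=k has no predecessor
#2=i depends on [1:k]
#3=i depends on [2:i]
#4=k depends on [3:i]
#5=i depends on [4:k]
sources: [0:j, 1:k]
N(rest) = Σ N(rest − s) over sources s of rest; N(one piece) = 1:
  size 1 → [0]=1  [5]=1
  size 2 → [0,5]=2  [4,5]=1
  size 3 → [0,4,5]=3  [3,4,5]=1
  size 4 → [0,3,4,5]=4  [2,3,4,5]=1
  first=0(j) contributes 1
  first=1(k) contributes 5
|[w]| = 6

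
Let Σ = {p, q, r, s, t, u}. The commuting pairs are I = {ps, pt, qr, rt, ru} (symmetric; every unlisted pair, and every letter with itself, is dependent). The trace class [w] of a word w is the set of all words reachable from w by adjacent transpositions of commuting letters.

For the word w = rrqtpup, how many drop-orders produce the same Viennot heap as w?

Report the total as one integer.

0(r) covers ∅
1(r) covers 0:r
2(q) covers ∅
3(t) covers 2:q
4(p) covers 1:r, 2:q
5(u) covers 3:t, 4:p
6(p) covers 5:u
floor of heap: 0:r, 2:q
completions by unplaced set U, small U first (add the entries for U minus each lowest piece of U):
  |U|=1: {6}:1
  |U|=2: {5,6}:1
  |U|=3: {3,5,6}:1  {4,5,6}:1
  |U|=4: {1,4,5,6}:1  {3,4,5,6}:2
  |U|=5: {0,1,4,5,6}:1  {1,3,4,5,6}:3  {2,3,4,5,6}:2
  start at 0(r): 5
  start at 2(q): 4
sum over floor = 9

9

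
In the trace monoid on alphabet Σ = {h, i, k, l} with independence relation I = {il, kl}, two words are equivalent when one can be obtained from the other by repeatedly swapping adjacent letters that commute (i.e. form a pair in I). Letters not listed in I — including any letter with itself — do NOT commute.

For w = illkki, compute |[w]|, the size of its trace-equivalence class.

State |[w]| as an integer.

15

piece 0:i — minimal
piece 1:l — minimal
piece 2:l rests on {1:l}
piece 3:k rests on {0:i}
piece 4:k rests on {3:k}
piece 5:i rests on {4:k}
minimal pieces: {0:i, 1:l}
ways to finish when only these pieces remain (= sum over removing one remaining piece with nothing left below it):
  1 left: {2}→1  {5}→1
  2 left: {1,2}→1  {2,5}→2  {4,5}→1
  3 left: {1,2,5}→3  {2,4,5}→3  {3,4,5}→1
  4 left: {0,3,4,5}→1  {1,2,4,5}→6  {2,3,4,5}→4
  placing 0:i first → 10 extensions
  placing 1:l first → 5 extensions
total linear extensions = 15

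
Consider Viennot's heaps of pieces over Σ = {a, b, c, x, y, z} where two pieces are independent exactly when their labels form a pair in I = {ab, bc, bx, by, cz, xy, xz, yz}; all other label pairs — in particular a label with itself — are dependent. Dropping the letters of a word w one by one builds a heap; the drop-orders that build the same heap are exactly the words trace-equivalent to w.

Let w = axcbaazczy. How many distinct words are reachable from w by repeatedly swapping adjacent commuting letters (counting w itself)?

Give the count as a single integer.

0(a) covers ∅
1(x) covers 0:a
2(c) covers 1:x
3(b) covers ∅
4(a) covers 2:c
5(a) covers 4:a
6(z) covers 3:b, 5:a
7(c) covers 5:a
8(z) covers 6:z
9(y) covers 7:c
floor of heap: 0:a, 3:b
completions by unplaced set U, small U first (add the entries for U minus each lowest piece of U):
  |U|=1: {8}:1  {9}:1
  |U|=2: {6,8}:1  {7,9}:1  {8,9}:2
  |U|=3: {3,6,8}:1  {6,8,9}:3  {7,8,9}:3
  |U|=4: {3,6,8,9}:4  {6,7,8,9}:6
  |U|=5: {3,6,7,8,9}:10  {5,6,7,8,9}:6
  |U|=6: {3,5,6,7,8,9}:16  {4,5,6,7,8,9}:6
  |U|=7: {2,4,5,6,7,8,9}:6  {3,4,5,6,7,8,9}:22
  |U|=8: {1,2,4,5,6,7,8,9}:6  {2,3,4,5,6,7,8,9}:28
  start at 0(a): 34
  start at 3(b): 6
sum over floor = 40

40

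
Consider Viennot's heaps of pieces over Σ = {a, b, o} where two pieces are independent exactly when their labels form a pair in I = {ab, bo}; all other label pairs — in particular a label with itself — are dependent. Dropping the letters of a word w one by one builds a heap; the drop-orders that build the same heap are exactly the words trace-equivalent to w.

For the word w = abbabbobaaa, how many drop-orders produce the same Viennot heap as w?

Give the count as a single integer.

462

0(a) covers ∅
1(b) covers ∅
2(b) covers 1:b
3(a) covers 0:a
4(b) covers 2:b
5(b) covers 4:b
6(o) covers 3:a
7(b) covers 5:b
8(a) covers 6:o
9(a) covers 8:a
10(a) covers 9:a
floor of heap: 0:a, 1:b
completions by unplaced set U, small U first (add the entries for U minus each lowest piece of U):
  |U|=1: {7}:1  {10}:1
  |U|=2: {5,7}:1  {7,10}:2  {9,10}:1
  |U|=3: {4,5,7}:1  {5,7,10}:3  {7,9,10}:3  {8,9,10}:1
  |U|=4: {2,4,5,7}:1  {4,5,7,10}:4  {5,7,9,10}:6  {6,8,9,10}:1  {7,8,9,10}:4
  |U|=5: {1,2,4,5,7}:1  {2,4,5,7,10}:5  {3,6,8,9,10}:1  {4,5,7,9,10}:10  {5,7,8,9,10}:10  {6,7,8,9,10}:5
  |U|=6: {0,3,6,8,9,10}:1  {1,2,4,5,7,10}:6  {2,4,5,7,9,10}:15  {3,6,7,8,9,10}:6  {4,5,7,8,9,10}:20  {5,6,7,8,9,10}:15
  |U|=7: {0,3,6,7,8,9,10}:7  {1,2,4,5,7,9,10}:21  {2,4,5,7,8,9,10}:35  {3,5,6,7,8,9,10}:21  {4,5,6,7,8,9,10}:35
  |U|=8: {0,3,5,6,7,8,9,10}:28  {1,2,4,5,7,8,9,10}:56  {2,4,5,6,7,8,9,10}:70  {3,4,5,6,7,8,9,10}:56
  |U|=9: {0,3,4,5,6,7,8,9,10}:84  {1,2,4,5,6,7,8,9,10}:126  {2,3,4,5,6,7,8,9,10}:126
  start at 0(a): 252
  start at 1(b): 210
sum over floor = 462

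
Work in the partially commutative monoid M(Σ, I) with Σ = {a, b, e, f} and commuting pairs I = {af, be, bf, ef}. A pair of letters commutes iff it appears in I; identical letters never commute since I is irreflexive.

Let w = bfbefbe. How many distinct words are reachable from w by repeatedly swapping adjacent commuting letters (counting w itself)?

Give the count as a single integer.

#0=b has no predecessor
#1=f has no predecessor
#2=b depends on [0:b]
#3=e has no predecessor
#4=f depends on [1:f]
#5=b depends on [2:b]
#6=e depends on [3:e]
sources: [0:b, 1:f, 3:e]
N(rest) = Σ N(rest − s) over sources s of rest; N(one piece) = 1:
  size 1 → [4]=1  [5]=1  [6]=1
  size 2 → [1,4]=1  [2,5]=1  [3,6]=1  [4,5]=2  [4,6]=2  [5,6]=2
  size 3 → [0,2,5]=1  [1,4,5]=3  [1,4,6]=3  [2,4,5]=3  [2,5,6]=3  [3,4,6]=3  [3,5,6]=3  [4,5,6]=6
  size 4 → [0,2,4,5]=4  [0,2,5,6]=4  [1,2,4,5]=6  [1,3,4,6]=6  [1,4,5,6]=12  [2,3,5,6]=6  [2,4,5,6]=12  [3,4,5,6]=12
  size 5 → [0,1,2,4,5]=10  [0,2,3,5,6]=10  [0,2,4,5,6]=20  [1,2,4,5,6]=30  [1,3,4,5,6]=30  [2,3,4,5,6]=30
  first=0(b) contributes 90
  first=1(f) contributes 60
  first=3(e) contributes 60
|[w]| = 210

210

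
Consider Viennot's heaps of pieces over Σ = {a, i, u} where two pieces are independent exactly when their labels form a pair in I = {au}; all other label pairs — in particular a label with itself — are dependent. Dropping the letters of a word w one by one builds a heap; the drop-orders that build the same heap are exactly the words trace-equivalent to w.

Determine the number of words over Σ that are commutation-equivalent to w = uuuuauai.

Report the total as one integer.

21

0(u) covers ∅
1(u) covers 0:u
2(u) covers 1:u
3(u) covers 2:u
4(a) covers ∅
5(u) covers 3:u
6(a) covers 4:a
7(i) covers 5:u, 6:a
floor of heap: 0:u, 4:a
completions by unplaced set U, small U first (add the entries for U minus each lowest piece of U):
  |U|=1: {7}:1
  |U|=2: {5,7}:1  {6,7}:1
  |U|=3: {3,5,7}:1  {4,6,7}:1  {5,6,7}:2
  |U|=4: {2,3,5,7}:1  {3,5,6,7}:3  {4,5,6,7}:3
  |U|=5: {1,2,3,5,7}:1  {2,3,5,6,7}:4  {3,4,5,6,7}:6
  |U|=6: {0,1,2,3,5,7}:1  {1,2,3,5,6,7}:5  {2,3,4,5,6,7}:10
  start at 0(u): 15
  start at 4(a): 6
sum over floor = 21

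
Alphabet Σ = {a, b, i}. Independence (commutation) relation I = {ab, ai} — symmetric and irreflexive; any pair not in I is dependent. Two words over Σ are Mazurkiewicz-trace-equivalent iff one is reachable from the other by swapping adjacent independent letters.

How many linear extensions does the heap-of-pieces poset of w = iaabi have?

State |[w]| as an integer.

10

0(i) covers ∅
1(a) covers ∅
2(a) covers 1:a
3(b) covers 0:i
4(i) covers 3:b
floor of heap: 0:i, 1:a
completions by unplaced set U, small U first (add the entries for U minus each lowest piece of U):
  |U|=1: {2}:1  {4}:1
  |U|=2: {1,2}:1  {2,4}:2  {3,4}:1
  |U|=3: {0,3,4}:1  {1,2,4}:3  {2,3,4}:3
  start at 0(i): 6
  start at 1(a): 4
sum over floor = 10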